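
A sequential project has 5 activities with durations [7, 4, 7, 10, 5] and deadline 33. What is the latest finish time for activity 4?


LF(activity 4) = deadline - sum of successor durations
Successors: activities 5 through 5 with durations [5]
Sum of successor durations = 5
LF = 33 - 5 = 28

28


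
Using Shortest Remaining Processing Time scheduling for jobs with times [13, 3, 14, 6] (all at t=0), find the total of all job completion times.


Since all jobs arrive at t=0, SRPT equals SPT ordering.
SPT order: [3, 6, 13, 14]
Completion times:
  Job 1: p=3, C=3
  Job 2: p=6, C=9
  Job 3: p=13, C=22
  Job 4: p=14, C=36
Total completion time = 3 + 9 + 22 + 36 = 70

70


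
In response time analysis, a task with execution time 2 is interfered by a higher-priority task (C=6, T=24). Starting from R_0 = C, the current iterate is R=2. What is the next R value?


R_next = C + ceil(R_prev / T_hp) * C_hp
ceil(2 / 24) = ceil(0.0833) = 1
Interference = 1 * 6 = 6
R_next = 2 + 6 = 8

8


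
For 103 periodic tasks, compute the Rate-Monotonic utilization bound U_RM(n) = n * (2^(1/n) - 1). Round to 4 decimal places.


Compute 2^(1/103) = 1.0067522788
Subtract 1: 1.0067522788 - 1 = 0.0067522788
Multiply by n: 103 * 0.0067522788 = 0.6954847164
Round to 4 dp: 0.6955

0.6955


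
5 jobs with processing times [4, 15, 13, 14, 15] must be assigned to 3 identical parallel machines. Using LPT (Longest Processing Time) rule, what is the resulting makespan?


Sort jobs in decreasing order (LPT): [15, 15, 14, 13, 4]
Assign each job to the least loaded machine:
  Machine 1: jobs [15, 4], load = 19
  Machine 2: jobs [15], load = 15
  Machine 3: jobs [14, 13], load = 27
Makespan = max load = 27

27


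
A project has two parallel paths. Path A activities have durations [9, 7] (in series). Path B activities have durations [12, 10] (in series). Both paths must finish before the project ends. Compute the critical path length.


Path A total = 9 + 7 = 16
Path B total = 12 + 10 = 22
Critical path = longest path = max(16, 22) = 22

22


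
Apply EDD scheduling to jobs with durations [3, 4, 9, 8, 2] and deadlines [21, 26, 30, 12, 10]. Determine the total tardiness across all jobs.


Sort by due date (EDD order): [(2, 10), (8, 12), (3, 21), (4, 26), (9, 30)]
Compute completion times and tardiness:
  Job 1: p=2, d=10, C=2, tardiness=max(0,2-10)=0
  Job 2: p=8, d=12, C=10, tardiness=max(0,10-12)=0
  Job 3: p=3, d=21, C=13, tardiness=max(0,13-21)=0
  Job 4: p=4, d=26, C=17, tardiness=max(0,17-26)=0
  Job 5: p=9, d=30, C=26, tardiness=max(0,26-30)=0
Total tardiness = 0

0


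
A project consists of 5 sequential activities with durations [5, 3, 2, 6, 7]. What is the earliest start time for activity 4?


Activity 4 starts after activities 1 through 3 complete.
Predecessor durations: [5, 3, 2]
ES = 5 + 3 + 2 = 10

10


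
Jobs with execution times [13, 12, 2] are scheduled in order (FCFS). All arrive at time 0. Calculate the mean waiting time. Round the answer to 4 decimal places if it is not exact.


FCFS order (as given): [13, 12, 2]
Waiting times:
  Job 1: wait = 0
  Job 2: wait = 13
  Job 3: wait = 25
Sum of waiting times = 38
Average waiting time = 38/3 = 12.6667

12.6667


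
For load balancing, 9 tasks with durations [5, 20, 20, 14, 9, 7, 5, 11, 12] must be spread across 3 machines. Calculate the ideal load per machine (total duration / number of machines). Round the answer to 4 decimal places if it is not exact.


Total processing time = 5 + 20 + 20 + 14 + 9 + 7 + 5 + 11 + 12 = 103
Number of machines = 3
Ideal balanced load = 103 / 3 = 34.3333

34.3333


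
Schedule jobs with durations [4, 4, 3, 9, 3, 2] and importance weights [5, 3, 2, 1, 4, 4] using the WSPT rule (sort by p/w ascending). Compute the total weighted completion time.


Compute p/w ratios and sort ascending (WSPT): [(2, 4), (3, 4), (4, 5), (4, 3), (3, 2), (9, 1)]
Compute weighted completion times:
  Job (p=2,w=4): C=2, w*C=4*2=8
  Job (p=3,w=4): C=5, w*C=4*5=20
  Job (p=4,w=5): C=9, w*C=5*9=45
  Job (p=4,w=3): C=13, w*C=3*13=39
  Job (p=3,w=2): C=16, w*C=2*16=32
  Job (p=9,w=1): C=25, w*C=1*25=25
Total weighted completion time = 169

169


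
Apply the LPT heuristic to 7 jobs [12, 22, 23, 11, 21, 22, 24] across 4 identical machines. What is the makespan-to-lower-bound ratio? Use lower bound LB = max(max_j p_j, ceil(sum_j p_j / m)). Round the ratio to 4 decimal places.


LPT order: [24, 23, 22, 22, 21, 12, 11]
Machine loads after assignment: [24, 34, 43, 34]
LPT makespan = 43
Lower bound = max(max_job, ceil(total/4)) = max(24, 34) = 34
Ratio = 43 / 34 = 1.2647

1.2647


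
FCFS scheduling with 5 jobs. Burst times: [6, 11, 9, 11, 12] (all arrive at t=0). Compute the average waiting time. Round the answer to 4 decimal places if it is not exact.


FCFS order (as given): [6, 11, 9, 11, 12]
Waiting times:
  Job 1: wait = 0
  Job 2: wait = 6
  Job 3: wait = 17
  Job 4: wait = 26
  Job 5: wait = 37
Sum of waiting times = 86
Average waiting time = 86/5 = 17.2

17.2


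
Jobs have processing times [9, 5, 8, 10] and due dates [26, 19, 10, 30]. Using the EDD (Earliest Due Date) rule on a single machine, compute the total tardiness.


Sort by due date (EDD order): [(8, 10), (5, 19), (9, 26), (10, 30)]
Compute completion times and tardiness:
  Job 1: p=8, d=10, C=8, tardiness=max(0,8-10)=0
  Job 2: p=5, d=19, C=13, tardiness=max(0,13-19)=0
  Job 3: p=9, d=26, C=22, tardiness=max(0,22-26)=0
  Job 4: p=10, d=30, C=32, tardiness=max(0,32-30)=2
Total tardiness = 2

2


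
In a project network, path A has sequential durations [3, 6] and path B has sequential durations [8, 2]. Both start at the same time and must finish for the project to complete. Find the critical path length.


Path A total = 3 + 6 = 9
Path B total = 8 + 2 = 10
Critical path = longest path = max(9, 10) = 10

10


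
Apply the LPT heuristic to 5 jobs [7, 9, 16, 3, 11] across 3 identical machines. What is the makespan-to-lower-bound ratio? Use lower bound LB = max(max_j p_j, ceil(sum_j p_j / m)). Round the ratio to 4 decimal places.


LPT order: [16, 11, 9, 7, 3]
Machine loads after assignment: [16, 14, 16]
LPT makespan = 16
Lower bound = max(max_job, ceil(total/3)) = max(16, 16) = 16
Ratio = 16 / 16 = 1.0

1.0


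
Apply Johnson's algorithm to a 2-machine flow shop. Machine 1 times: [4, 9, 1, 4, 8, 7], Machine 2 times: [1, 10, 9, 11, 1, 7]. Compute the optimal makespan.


Apply Johnson's rule:
  Group 1 (a <= b): [(3, 1, 9), (4, 4, 11), (6, 7, 7), (2, 9, 10)]
  Group 2 (a > b): [(1, 4, 1), (5, 8, 1)]
Optimal job order: [3, 4, 6, 2, 1, 5]
Schedule:
  Job 3: M1 done at 1, M2 done at 10
  Job 4: M1 done at 5, M2 done at 21
  Job 6: M1 done at 12, M2 done at 28
  Job 2: M1 done at 21, M2 done at 38
  Job 1: M1 done at 25, M2 done at 39
  Job 5: M1 done at 33, M2 done at 40
Makespan = 40

40


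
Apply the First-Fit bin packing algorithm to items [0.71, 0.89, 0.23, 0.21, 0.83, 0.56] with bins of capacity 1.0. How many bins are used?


Place items sequentially using First-Fit:
  Item 0.71 -> new Bin 1
  Item 0.89 -> new Bin 2
  Item 0.23 -> Bin 1 (now 0.94)
  Item 0.21 -> new Bin 3
  Item 0.83 -> new Bin 4
  Item 0.56 -> Bin 3 (now 0.77)
Total bins used = 4

4


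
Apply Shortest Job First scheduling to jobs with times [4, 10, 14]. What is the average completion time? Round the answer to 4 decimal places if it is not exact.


SJF order (ascending): [4, 10, 14]
Completion times:
  Job 1: burst=4, C=4
  Job 2: burst=10, C=14
  Job 3: burst=14, C=28
Average completion = 46/3 = 15.3333

15.3333


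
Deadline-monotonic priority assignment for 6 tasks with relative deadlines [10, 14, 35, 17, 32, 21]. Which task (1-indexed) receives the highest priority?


Sort tasks by relative deadline (ascending):
  Task 1: deadline = 10
  Task 2: deadline = 14
  Task 4: deadline = 17
  Task 6: deadline = 21
  Task 5: deadline = 32
  Task 3: deadline = 35
Priority order (highest first): [1, 2, 4, 6, 5, 3]
Highest priority task = 1

1


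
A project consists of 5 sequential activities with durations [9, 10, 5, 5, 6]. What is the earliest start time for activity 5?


Activity 5 starts after activities 1 through 4 complete.
Predecessor durations: [9, 10, 5, 5]
ES = 9 + 10 + 5 + 5 = 29

29


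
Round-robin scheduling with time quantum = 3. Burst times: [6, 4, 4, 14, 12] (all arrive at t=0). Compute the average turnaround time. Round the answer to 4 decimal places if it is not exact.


Time quantum = 3
Execution trace:
  J1 runs 3 units, time = 3
  J2 runs 3 units, time = 6
  J3 runs 3 units, time = 9
  J4 runs 3 units, time = 12
  J5 runs 3 units, time = 15
  J1 runs 3 units, time = 18
  J2 runs 1 units, time = 19
  J3 runs 1 units, time = 20
  J4 runs 3 units, time = 23
  J5 runs 3 units, time = 26
  J4 runs 3 units, time = 29
  J5 runs 3 units, time = 32
  J4 runs 3 units, time = 35
  J5 runs 3 units, time = 38
  J4 runs 2 units, time = 40
Finish times: [18, 19, 20, 40, 38]
Average turnaround = 135/5 = 27.0

27.0


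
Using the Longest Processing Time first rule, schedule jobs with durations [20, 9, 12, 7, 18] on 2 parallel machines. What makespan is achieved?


Sort jobs in decreasing order (LPT): [20, 18, 12, 9, 7]
Assign each job to the least loaded machine:
  Machine 1: jobs [20, 9, 7], load = 36
  Machine 2: jobs [18, 12], load = 30
Makespan = max load = 36

36


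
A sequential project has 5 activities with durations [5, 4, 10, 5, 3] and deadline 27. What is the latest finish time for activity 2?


LF(activity 2) = deadline - sum of successor durations
Successors: activities 3 through 5 with durations [10, 5, 3]
Sum of successor durations = 18
LF = 27 - 18 = 9

9


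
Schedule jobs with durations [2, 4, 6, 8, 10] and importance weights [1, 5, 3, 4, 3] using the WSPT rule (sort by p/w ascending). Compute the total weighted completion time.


Compute p/w ratios and sort ascending (WSPT): [(4, 5), (2, 1), (6, 3), (8, 4), (10, 3)]
Compute weighted completion times:
  Job (p=4,w=5): C=4, w*C=5*4=20
  Job (p=2,w=1): C=6, w*C=1*6=6
  Job (p=6,w=3): C=12, w*C=3*12=36
  Job (p=8,w=4): C=20, w*C=4*20=80
  Job (p=10,w=3): C=30, w*C=3*30=90
Total weighted completion time = 232

232


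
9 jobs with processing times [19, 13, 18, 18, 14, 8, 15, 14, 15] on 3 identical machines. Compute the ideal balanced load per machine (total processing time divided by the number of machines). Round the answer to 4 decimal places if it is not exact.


Total processing time = 19 + 13 + 18 + 18 + 14 + 8 + 15 + 14 + 15 = 134
Number of machines = 3
Ideal balanced load = 134 / 3 = 44.6667

44.6667


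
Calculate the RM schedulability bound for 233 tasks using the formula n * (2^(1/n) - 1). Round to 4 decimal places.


Compute 2^(1/233) = 1.0029793100
Subtract 1: 1.0029793100 - 1 = 0.0029793100
Multiply by n: 233 * 0.0029793100 = 0.6941792300
Round to 4 dp: 0.6942

0.6942


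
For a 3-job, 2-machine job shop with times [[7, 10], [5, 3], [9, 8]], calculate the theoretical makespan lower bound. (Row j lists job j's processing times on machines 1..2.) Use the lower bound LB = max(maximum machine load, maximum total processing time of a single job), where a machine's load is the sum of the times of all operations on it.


Machine loads:
  Machine 1: 7 + 5 + 9 = 21
  Machine 2: 10 + 3 + 8 = 21
Max machine load = 21
Job totals:
  Job 1: 17
  Job 2: 8
  Job 3: 17
Max job total = 17
Lower bound = max(21, 17) = 21

21


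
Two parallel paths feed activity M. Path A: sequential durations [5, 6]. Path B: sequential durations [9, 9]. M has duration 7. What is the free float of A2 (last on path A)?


ES(A2) = sum of predecessors on chain A = 5
EF(A2) = ES + duration = 5 + 6 = 11
Successor of A2 is M. ES(M) = max(sum(A), sum(B)) = max(11, 18) = 18
Free float = ES(successor) - EF(current) = 18 - 11 = 7

7


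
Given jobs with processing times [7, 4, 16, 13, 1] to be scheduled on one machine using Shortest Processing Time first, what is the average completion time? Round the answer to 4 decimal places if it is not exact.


Sort jobs by processing time (SPT order): [1, 4, 7, 13, 16]
Compute completion times sequentially:
  Job 1: processing = 1, completes at 1
  Job 2: processing = 4, completes at 5
  Job 3: processing = 7, completes at 12
  Job 4: processing = 13, completes at 25
  Job 5: processing = 16, completes at 41
Sum of completion times = 84
Average completion time = 84/5 = 16.8

16.8


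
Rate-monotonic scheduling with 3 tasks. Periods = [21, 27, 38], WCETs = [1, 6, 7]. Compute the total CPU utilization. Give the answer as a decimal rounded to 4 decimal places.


Compute individual utilizations (exact fractions):
  Task 1: C/T = 1/21 (approx. 0.0476)
  Task 2: C/T = 6/27 = 2/9 (approx. 0.2222)
  Task 3: C/T = 7/38 (approx. 0.1842)
Total utilization U = 1/21 + 2/9 + 7/38 = 1087/2394
Rounded to 4 decimal places: U = 0.4541
RM (Liu & Layland) bound for 3 tasks = 0.779763; compare with U = 1087/2394 (approx. 0.454052)
U <= bound, so schedulable by RM sufficient condition.

0.4541


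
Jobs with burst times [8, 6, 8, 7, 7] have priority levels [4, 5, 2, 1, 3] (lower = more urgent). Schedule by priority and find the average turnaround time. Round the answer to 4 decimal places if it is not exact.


Sort by priority (ascending = highest first):
Order: [(1, 7), (2, 8), (3, 7), (4, 8), (5, 6)]
Completion times:
  Priority 1, burst=7, C=7
  Priority 2, burst=8, C=15
  Priority 3, burst=7, C=22
  Priority 4, burst=8, C=30
  Priority 5, burst=6, C=36
Average turnaround = 110/5 = 22.0

22.0


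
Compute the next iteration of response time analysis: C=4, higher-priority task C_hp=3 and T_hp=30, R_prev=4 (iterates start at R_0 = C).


R_next = C + ceil(R_prev / T_hp) * C_hp
ceil(4 / 30) = ceil(0.1333) = 1
Interference = 1 * 3 = 3
R_next = 4 + 3 = 7

7


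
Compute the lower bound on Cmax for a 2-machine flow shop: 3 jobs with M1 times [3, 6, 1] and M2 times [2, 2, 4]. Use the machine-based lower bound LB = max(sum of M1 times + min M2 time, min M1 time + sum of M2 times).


LB1 = sum(M1 times) + min(M2 times) = 10 + 2 = 12
LB2 = min(M1 times) + sum(M2 times) = 1 + 8 = 9
Lower bound = max(LB1, LB2) = max(12, 9) = 12

12


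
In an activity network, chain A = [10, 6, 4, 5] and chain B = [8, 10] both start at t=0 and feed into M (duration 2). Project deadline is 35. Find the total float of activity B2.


Forward pass: ES(B2) = sum of predecessors on chain B = 8
EF = ES + duration = 8 + 10 = 18
Backward pass: LF(M) = deadline = 35; LS(M) = 35 - 2 = 33
LF(B2) = LS(M) - sum(successors on chain B) = 33 - 0 = 33
LS = LF - duration = 33 - 10 = 23
Total float = LS - ES = 23 - 8 = 15

15


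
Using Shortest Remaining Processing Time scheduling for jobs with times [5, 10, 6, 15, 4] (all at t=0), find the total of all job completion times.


Since all jobs arrive at t=0, SRPT equals SPT ordering.
SPT order: [4, 5, 6, 10, 15]
Completion times:
  Job 1: p=4, C=4
  Job 2: p=5, C=9
  Job 3: p=6, C=15
  Job 4: p=10, C=25
  Job 5: p=15, C=40
Total completion time = 4 + 9 + 15 + 25 + 40 = 93

93


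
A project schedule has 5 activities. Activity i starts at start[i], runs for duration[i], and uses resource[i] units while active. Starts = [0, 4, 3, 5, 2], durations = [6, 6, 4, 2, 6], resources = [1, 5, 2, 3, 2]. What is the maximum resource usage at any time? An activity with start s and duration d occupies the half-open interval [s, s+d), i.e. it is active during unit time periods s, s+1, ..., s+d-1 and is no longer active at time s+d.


Each activity i is active on [start_i, start_i + duration_i).
Compute total resource usage per time slot:
  t=0: active resources = [1], total = 1
  t=1: active resources = [1], total = 1
  t=2: active resources = [1, 2], total = 3
  t=3: active resources = [1, 2, 2], total = 5
  t=4: active resources = [1, 5, 2, 2], total = 10
  t=5: active resources = [1, 5, 2, 3, 2], total = 13
  t=6: active resources = [5, 2, 3, 2], total = 12
  t=7: active resources = [5, 2], total = 7
  t=8: active resources = [5], total = 5
  t=9: active resources = [5], total = 5
Peak resource demand = 13

13


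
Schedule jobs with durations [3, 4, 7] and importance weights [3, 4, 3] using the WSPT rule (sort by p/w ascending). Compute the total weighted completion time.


Compute p/w ratios and sort ascending (WSPT): [(3, 3), (4, 4), (7, 3)]
Compute weighted completion times:
  Job (p=3,w=3): C=3, w*C=3*3=9
  Job (p=4,w=4): C=7, w*C=4*7=28
  Job (p=7,w=3): C=14, w*C=3*14=42
Total weighted completion time = 79

79


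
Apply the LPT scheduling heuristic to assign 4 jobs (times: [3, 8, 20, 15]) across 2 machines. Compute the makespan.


Sort jobs in decreasing order (LPT): [20, 15, 8, 3]
Assign each job to the least loaded machine:
  Machine 1: jobs [20, 3], load = 23
  Machine 2: jobs [15, 8], load = 23
Makespan = max load = 23

23


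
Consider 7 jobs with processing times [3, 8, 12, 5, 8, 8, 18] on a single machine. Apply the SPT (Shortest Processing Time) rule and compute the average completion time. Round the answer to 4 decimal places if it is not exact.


Sort jobs by processing time (SPT order): [3, 5, 8, 8, 8, 12, 18]
Compute completion times sequentially:
  Job 1: processing = 3, completes at 3
  Job 2: processing = 5, completes at 8
  Job 3: processing = 8, completes at 16
  Job 4: processing = 8, completes at 24
  Job 5: processing = 8, completes at 32
  Job 6: processing = 12, completes at 44
  Job 7: processing = 18, completes at 62
Sum of completion times = 189
Average completion time = 189/7 = 27.0

27.0


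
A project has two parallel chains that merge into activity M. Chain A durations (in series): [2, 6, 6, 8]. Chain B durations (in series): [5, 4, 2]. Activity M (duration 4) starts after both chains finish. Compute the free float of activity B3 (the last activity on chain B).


ES(B3) = sum of predecessors on chain B = 9
EF(B3) = ES + duration = 9 + 2 = 11
Successor of B3 is M. ES(M) = max(sum(A), sum(B)) = max(22, 11) = 22
Free float = ES(successor) - EF(current) = 22 - 11 = 11

11


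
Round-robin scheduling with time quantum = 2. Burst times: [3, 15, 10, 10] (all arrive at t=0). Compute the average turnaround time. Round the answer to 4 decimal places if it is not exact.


Time quantum = 2
Execution trace:
  J1 runs 2 units, time = 2
  J2 runs 2 units, time = 4
  J3 runs 2 units, time = 6
  J4 runs 2 units, time = 8
  J1 runs 1 units, time = 9
  J2 runs 2 units, time = 11
  J3 runs 2 units, time = 13
  J4 runs 2 units, time = 15
  J2 runs 2 units, time = 17
  J3 runs 2 units, time = 19
  J4 runs 2 units, time = 21
  J2 runs 2 units, time = 23
  J3 runs 2 units, time = 25
  J4 runs 2 units, time = 27
  J2 runs 2 units, time = 29
  J3 runs 2 units, time = 31
  J4 runs 2 units, time = 33
  J2 runs 2 units, time = 35
  J2 runs 2 units, time = 37
  J2 runs 1 units, time = 38
Finish times: [9, 38, 31, 33]
Average turnaround = 111/4 = 27.75

27.75


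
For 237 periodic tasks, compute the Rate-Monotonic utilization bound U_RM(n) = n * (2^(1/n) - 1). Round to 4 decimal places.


Compute 2^(1/237) = 1.0029289527
Subtract 1: 1.0029289527 - 1 = 0.0029289527
Multiply by n: 237 * 0.0029289527 = 0.6941617899
Round to 4 dp: 0.6942

0.6942


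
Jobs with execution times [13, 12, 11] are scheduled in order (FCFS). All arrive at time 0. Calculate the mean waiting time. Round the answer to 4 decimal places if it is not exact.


FCFS order (as given): [13, 12, 11]
Waiting times:
  Job 1: wait = 0
  Job 2: wait = 13
  Job 3: wait = 25
Sum of waiting times = 38
Average waiting time = 38/3 = 12.6667

12.6667


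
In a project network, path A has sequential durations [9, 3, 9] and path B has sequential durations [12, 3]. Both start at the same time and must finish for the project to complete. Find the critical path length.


Path A total = 9 + 3 + 9 = 21
Path B total = 12 + 3 = 15
Critical path = longest path = max(21, 15) = 21

21


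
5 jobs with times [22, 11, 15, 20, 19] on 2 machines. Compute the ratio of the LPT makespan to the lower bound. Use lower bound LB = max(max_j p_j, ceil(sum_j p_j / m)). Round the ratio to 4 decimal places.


LPT order: [22, 20, 19, 15, 11]
Machine loads after assignment: [48, 39]
LPT makespan = 48
Lower bound = max(max_job, ceil(total/2)) = max(22, 44) = 44
Ratio = 48 / 44 = 1.0909

1.0909


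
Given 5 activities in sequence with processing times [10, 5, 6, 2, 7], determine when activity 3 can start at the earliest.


Activity 3 starts after activities 1 through 2 complete.
Predecessor durations: [10, 5]
ES = 10 + 5 = 15

15


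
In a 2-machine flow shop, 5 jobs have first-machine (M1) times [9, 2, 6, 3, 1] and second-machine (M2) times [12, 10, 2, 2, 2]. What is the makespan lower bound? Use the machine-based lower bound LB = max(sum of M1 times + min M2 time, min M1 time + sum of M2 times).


LB1 = sum(M1 times) + min(M2 times) = 21 + 2 = 23
LB2 = min(M1 times) + sum(M2 times) = 1 + 28 = 29
Lower bound = max(LB1, LB2) = max(23, 29) = 29

29


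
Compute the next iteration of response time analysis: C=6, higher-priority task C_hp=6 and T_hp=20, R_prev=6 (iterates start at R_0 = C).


R_next = C + ceil(R_prev / T_hp) * C_hp
ceil(6 / 20) = ceil(0.3) = 1
Interference = 1 * 6 = 6
R_next = 6 + 6 = 12

12


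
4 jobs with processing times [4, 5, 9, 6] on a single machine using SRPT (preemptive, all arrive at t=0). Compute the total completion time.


Since all jobs arrive at t=0, SRPT equals SPT ordering.
SPT order: [4, 5, 6, 9]
Completion times:
  Job 1: p=4, C=4
  Job 2: p=5, C=9
  Job 3: p=6, C=15
  Job 4: p=9, C=24
Total completion time = 4 + 9 + 15 + 24 = 52

52


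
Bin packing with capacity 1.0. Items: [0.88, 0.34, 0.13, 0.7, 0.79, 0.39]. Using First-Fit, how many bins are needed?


Place items sequentially using First-Fit:
  Item 0.88 -> new Bin 1
  Item 0.34 -> new Bin 2
  Item 0.13 -> Bin 2 (now 0.47)
  Item 0.7 -> new Bin 3
  Item 0.79 -> new Bin 4
  Item 0.39 -> Bin 2 (now 0.86)
Total bins used = 4

4


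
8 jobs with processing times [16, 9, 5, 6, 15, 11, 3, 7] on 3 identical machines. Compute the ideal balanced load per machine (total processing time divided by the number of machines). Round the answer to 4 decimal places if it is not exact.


Total processing time = 16 + 9 + 5 + 6 + 15 + 11 + 3 + 7 = 72
Number of machines = 3
Ideal balanced load = 72 / 3 = 24.0

24.0


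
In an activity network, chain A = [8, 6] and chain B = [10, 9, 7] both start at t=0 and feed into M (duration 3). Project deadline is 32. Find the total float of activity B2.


Forward pass: ES(B2) = sum of predecessors on chain B = 10
EF = ES + duration = 10 + 9 = 19
Backward pass: LF(M) = deadline = 32; LS(M) = 32 - 3 = 29
LF(B2) = LS(M) - sum(successors on chain B) = 29 - 7 = 22
LS = LF - duration = 22 - 9 = 13
Total float = LS - ES = 13 - 10 = 3

3


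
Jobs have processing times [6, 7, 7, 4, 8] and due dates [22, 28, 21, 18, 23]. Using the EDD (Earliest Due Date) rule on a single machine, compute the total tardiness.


Sort by due date (EDD order): [(4, 18), (7, 21), (6, 22), (8, 23), (7, 28)]
Compute completion times and tardiness:
  Job 1: p=4, d=18, C=4, tardiness=max(0,4-18)=0
  Job 2: p=7, d=21, C=11, tardiness=max(0,11-21)=0
  Job 3: p=6, d=22, C=17, tardiness=max(0,17-22)=0
  Job 4: p=8, d=23, C=25, tardiness=max(0,25-23)=2
  Job 5: p=7, d=28, C=32, tardiness=max(0,32-28)=4
Total tardiness = 6

6


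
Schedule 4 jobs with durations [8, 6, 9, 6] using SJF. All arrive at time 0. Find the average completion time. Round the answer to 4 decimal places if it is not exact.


SJF order (ascending): [6, 6, 8, 9]
Completion times:
  Job 1: burst=6, C=6
  Job 2: burst=6, C=12
  Job 3: burst=8, C=20
  Job 4: burst=9, C=29
Average completion = 67/4 = 16.75

16.75


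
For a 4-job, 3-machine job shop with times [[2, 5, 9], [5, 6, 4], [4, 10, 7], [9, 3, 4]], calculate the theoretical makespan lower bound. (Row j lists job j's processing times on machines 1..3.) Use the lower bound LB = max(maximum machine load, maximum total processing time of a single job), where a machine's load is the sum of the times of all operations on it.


Machine loads:
  Machine 1: 2 + 5 + 4 + 9 = 20
  Machine 2: 5 + 6 + 10 + 3 = 24
  Machine 3: 9 + 4 + 7 + 4 = 24
Max machine load = 24
Job totals:
  Job 1: 16
  Job 2: 15
  Job 3: 21
  Job 4: 16
Max job total = 21
Lower bound = max(24, 21) = 24

24


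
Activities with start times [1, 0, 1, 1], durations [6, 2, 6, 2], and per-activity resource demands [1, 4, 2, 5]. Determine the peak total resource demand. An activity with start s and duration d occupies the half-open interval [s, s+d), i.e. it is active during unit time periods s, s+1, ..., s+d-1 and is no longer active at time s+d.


Each activity i is active on [start_i, start_i + duration_i).
Compute total resource usage per time slot:
  t=0: active resources = [4], total = 4
  t=1: active resources = [1, 4, 2, 5], total = 12
  t=2: active resources = [1, 2, 5], total = 8
  t=3: active resources = [1, 2], total = 3
  t=4: active resources = [1, 2], total = 3
  t=5: active resources = [1, 2], total = 3
  t=6: active resources = [1, 2], total = 3
Peak resource demand = 12

12


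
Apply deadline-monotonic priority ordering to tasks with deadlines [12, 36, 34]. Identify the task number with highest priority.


Sort tasks by relative deadline (ascending):
  Task 1: deadline = 12
  Task 3: deadline = 34
  Task 2: deadline = 36
Priority order (highest first): [1, 3, 2]
Highest priority task = 1

1


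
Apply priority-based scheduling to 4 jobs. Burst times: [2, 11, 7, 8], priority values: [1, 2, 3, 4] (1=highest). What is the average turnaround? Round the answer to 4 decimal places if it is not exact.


Sort by priority (ascending = highest first):
Order: [(1, 2), (2, 11), (3, 7), (4, 8)]
Completion times:
  Priority 1, burst=2, C=2
  Priority 2, burst=11, C=13
  Priority 3, burst=7, C=20
  Priority 4, burst=8, C=28
Average turnaround = 63/4 = 15.75

15.75


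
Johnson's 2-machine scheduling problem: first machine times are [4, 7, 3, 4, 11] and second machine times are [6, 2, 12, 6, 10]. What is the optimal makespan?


Apply Johnson's rule:
  Group 1 (a <= b): [(3, 3, 12), (1, 4, 6), (4, 4, 6)]
  Group 2 (a > b): [(5, 11, 10), (2, 7, 2)]
Optimal job order: [3, 1, 4, 5, 2]
Schedule:
  Job 3: M1 done at 3, M2 done at 15
  Job 1: M1 done at 7, M2 done at 21
  Job 4: M1 done at 11, M2 done at 27
  Job 5: M1 done at 22, M2 done at 37
  Job 2: M1 done at 29, M2 done at 39
Makespan = 39

39


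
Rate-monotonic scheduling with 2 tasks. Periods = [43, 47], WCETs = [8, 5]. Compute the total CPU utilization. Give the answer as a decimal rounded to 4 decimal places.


Compute individual utilizations (exact fractions):
  Task 1: C/T = 8/43 (approx. 0.186)
  Task 2: C/T = 5/47 (approx. 0.1064)
Total utilization U = 8/43 + 5/47 = 591/2021
Rounded to 4 decimal places: U = 0.2924
RM (Liu & Layland) bound for 2 tasks = 0.828427; compare with U = 591/2021 (approx. 0.292429)
U <= bound, so schedulable by RM sufficient condition.

0.2924


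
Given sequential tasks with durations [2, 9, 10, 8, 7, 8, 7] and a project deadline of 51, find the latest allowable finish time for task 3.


LF(activity 3) = deadline - sum of successor durations
Successors: activities 4 through 7 with durations [8, 7, 8, 7]
Sum of successor durations = 30
LF = 51 - 30 = 21

21


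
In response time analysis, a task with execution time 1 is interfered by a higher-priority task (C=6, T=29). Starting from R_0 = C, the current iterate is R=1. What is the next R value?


R_next = C + ceil(R_prev / T_hp) * C_hp
ceil(1 / 29) = ceil(0.0345) = 1
Interference = 1 * 6 = 6
R_next = 1 + 6 = 7

7


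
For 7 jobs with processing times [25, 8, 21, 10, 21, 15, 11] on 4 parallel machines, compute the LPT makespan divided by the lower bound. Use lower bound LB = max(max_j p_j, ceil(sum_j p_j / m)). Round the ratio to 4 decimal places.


LPT order: [25, 21, 21, 15, 11, 10, 8]
Machine loads after assignment: [25, 31, 29, 26]
LPT makespan = 31
Lower bound = max(max_job, ceil(total/4)) = max(25, 28) = 28
Ratio = 31 / 28 = 1.1071

1.1071


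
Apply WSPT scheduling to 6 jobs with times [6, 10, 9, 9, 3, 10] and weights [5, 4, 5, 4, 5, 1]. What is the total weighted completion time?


Compute p/w ratios and sort ascending (WSPT): [(3, 5), (6, 5), (9, 5), (9, 4), (10, 4), (10, 1)]
Compute weighted completion times:
  Job (p=3,w=5): C=3, w*C=5*3=15
  Job (p=6,w=5): C=9, w*C=5*9=45
  Job (p=9,w=5): C=18, w*C=5*18=90
  Job (p=9,w=4): C=27, w*C=4*27=108
  Job (p=10,w=4): C=37, w*C=4*37=148
  Job (p=10,w=1): C=47, w*C=1*47=47
Total weighted completion time = 453

453


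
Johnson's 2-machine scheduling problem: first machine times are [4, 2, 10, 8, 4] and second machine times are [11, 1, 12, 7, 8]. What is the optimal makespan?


Apply Johnson's rule:
  Group 1 (a <= b): [(1, 4, 11), (5, 4, 8), (3, 10, 12)]
  Group 2 (a > b): [(4, 8, 7), (2, 2, 1)]
Optimal job order: [1, 5, 3, 4, 2]
Schedule:
  Job 1: M1 done at 4, M2 done at 15
  Job 5: M1 done at 8, M2 done at 23
  Job 3: M1 done at 18, M2 done at 35
  Job 4: M1 done at 26, M2 done at 42
  Job 2: M1 done at 28, M2 done at 43
Makespan = 43

43


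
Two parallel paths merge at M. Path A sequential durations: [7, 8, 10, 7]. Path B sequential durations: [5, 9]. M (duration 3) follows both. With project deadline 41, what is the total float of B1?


Forward pass: ES(B1) = sum of predecessors on chain B = 0
EF = ES + duration = 0 + 5 = 5
Backward pass: LF(M) = deadline = 41; LS(M) = 41 - 3 = 38
LF(B1) = LS(M) - sum(successors on chain B) = 38 - 9 = 29
LS = LF - duration = 29 - 5 = 24
Total float = LS - ES = 24 - 0 = 24

24


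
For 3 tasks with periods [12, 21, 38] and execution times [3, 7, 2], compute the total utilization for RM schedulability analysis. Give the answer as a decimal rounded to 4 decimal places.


Compute individual utilizations (exact fractions):
  Task 1: C/T = 3/12 = 1/4 (approx. 0.25)
  Task 2: C/T = 7/21 = 1/3 (approx. 0.3333)
  Task 3: C/T = 2/38 = 1/19 (approx. 0.0526)
Total utilization U = 1/4 + 1/3 + 1/19 = 145/228
Rounded to 4 decimal places: U = 0.6360
RM (Liu & Layland) bound for 3 tasks = 0.779763; compare with U = 145/228 (approx. 0.635965)
U <= bound, so schedulable by RM sufficient condition.

0.6360


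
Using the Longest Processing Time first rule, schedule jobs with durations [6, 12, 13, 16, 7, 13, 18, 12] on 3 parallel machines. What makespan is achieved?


Sort jobs in decreasing order (LPT): [18, 16, 13, 13, 12, 12, 7, 6]
Assign each job to the least loaded machine:
  Machine 1: jobs [18, 12], load = 30
  Machine 2: jobs [16, 12, 6], load = 34
  Machine 3: jobs [13, 13, 7], load = 33
Makespan = max load = 34

34


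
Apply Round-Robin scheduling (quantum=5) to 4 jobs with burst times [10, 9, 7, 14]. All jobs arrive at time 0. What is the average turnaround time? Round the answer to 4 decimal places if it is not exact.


Time quantum = 5
Execution trace:
  J1 runs 5 units, time = 5
  J2 runs 5 units, time = 10
  J3 runs 5 units, time = 15
  J4 runs 5 units, time = 20
  J1 runs 5 units, time = 25
  J2 runs 4 units, time = 29
  J3 runs 2 units, time = 31
  J4 runs 5 units, time = 36
  J4 runs 4 units, time = 40
Finish times: [25, 29, 31, 40]
Average turnaround = 125/4 = 31.25

31.25


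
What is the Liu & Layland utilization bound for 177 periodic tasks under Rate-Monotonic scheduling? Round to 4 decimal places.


Compute 2^(1/177) = 1.0039237636
Subtract 1: 1.0039237636 - 1 = 0.0039237636
Multiply by n: 177 * 0.0039237636 = 0.6945061572
Round to 4 dp: 0.6945

0.6945


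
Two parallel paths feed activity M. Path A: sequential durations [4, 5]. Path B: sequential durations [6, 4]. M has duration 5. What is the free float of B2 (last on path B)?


ES(B2) = sum of predecessors on chain B = 6
EF(B2) = ES + duration = 6 + 4 = 10
Successor of B2 is M. ES(M) = max(sum(A), sum(B)) = max(9, 10) = 10
Free float = ES(successor) - EF(current) = 10 - 10 = 0

0


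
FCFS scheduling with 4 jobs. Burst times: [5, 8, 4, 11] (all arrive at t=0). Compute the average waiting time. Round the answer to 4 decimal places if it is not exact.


FCFS order (as given): [5, 8, 4, 11]
Waiting times:
  Job 1: wait = 0
  Job 2: wait = 5
  Job 3: wait = 13
  Job 4: wait = 17
Sum of waiting times = 35
Average waiting time = 35/4 = 8.75

8.75


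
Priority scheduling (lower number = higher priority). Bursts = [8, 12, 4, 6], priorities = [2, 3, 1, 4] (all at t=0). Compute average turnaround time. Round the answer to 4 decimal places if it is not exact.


Sort by priority (ascending = highest first):
Order: [(1, 4), (2, 8), (3, 12), (4, 6)]
Completion times:
  Priority 1, burst=4, C=4
  Priority 2, burst=8, C=12
  Priority 3, burst=12, C=24
  Priority 4, burst=6, C=30
Average turnaround = 70/4 = 17.5

17.5


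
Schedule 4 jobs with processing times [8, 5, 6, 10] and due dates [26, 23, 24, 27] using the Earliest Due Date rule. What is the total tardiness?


Sort by due date (EDD order): [(5, 23), (6, 24), (8, 26), (10, 27)]
Compute completion times and tardiness:
  Job 1: p=5, d=23, C=5, tardiness=max(0,5-23)=0
  Job 2: p=6, d=24, C=11, tardiness=max(0,11-24)=0
  Job 3: p=8, d=26, C=19, tardiness=max(0,19-26)=0
  Job 4: p=10, d=27, C=29, tardiness=max(0,29-27)=2
Total tardiness = 2

2


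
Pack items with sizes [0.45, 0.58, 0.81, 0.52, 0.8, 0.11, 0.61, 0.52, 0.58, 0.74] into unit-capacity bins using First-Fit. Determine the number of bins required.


Place items sequentially using First-Fit:
  Item 0.45 -> new Bin 1
  Item 0.58 -> new Bin 2
  Item 0.81 -> new Bin 3
  Item 0.52 -> Bin 1 (now 0.97)
  Item 0.8 -> new Bin 4
  Item 0.11 -> Bin 2 (now 0.69)
  Item 0.61 -> new Bin 5
  Item 0.52 -> new Bin 6
  Item 0.58 -> new Bin 7
  Item 0.74 -> new Bin 8
Total bins used = 8

8


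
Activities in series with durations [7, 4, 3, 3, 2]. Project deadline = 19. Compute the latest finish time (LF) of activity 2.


LF(activity 2) = deadline - sum of successor durations
Successors: activities 3 through 5 with durations [3, 3, 2]
Sum of successor durations = 8
LF = 19 - 8 = 11

11


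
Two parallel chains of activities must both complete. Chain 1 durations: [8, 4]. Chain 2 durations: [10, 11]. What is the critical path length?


Path A total = 8 + 4 = 12
Path B total = 10 + 11 = 21
Critical path = longest path = max(12, 21) = 21

21


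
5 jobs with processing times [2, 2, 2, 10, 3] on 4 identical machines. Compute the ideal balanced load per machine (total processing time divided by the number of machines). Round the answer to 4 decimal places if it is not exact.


Total processing time = 2 + 2 + 2 + 10 + 3 = 19
Number of machines = 4
Ideal balanced load = 19 / 4 = 4.75

4.75


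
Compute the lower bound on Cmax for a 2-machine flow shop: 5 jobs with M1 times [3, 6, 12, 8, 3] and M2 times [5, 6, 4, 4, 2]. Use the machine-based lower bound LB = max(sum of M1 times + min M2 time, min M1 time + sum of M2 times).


LB1 = sum(M1 times) + min(M2 times) = 32 + 2 = 34
LB2 = min(M1 times) + sum(M2 times) = 3 + 21 = 24
Lower bound = max(LB1, LB2) = max(34, 24) = 34

34


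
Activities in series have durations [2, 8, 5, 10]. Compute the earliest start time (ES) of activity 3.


Activity 3 starts after activities 1 through 2 complete.
Predecessor durations: [2, 8]
ES = 2 + 8 = 10

10


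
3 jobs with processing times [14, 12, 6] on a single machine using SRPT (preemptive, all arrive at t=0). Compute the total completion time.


Since all jobs arrive at t=0, SRPT equals SPT ordering.
SPT order: [6, 12, 14]
Completion times:
  Job 1: p=6, C=6
  Job 2: p=12, C=18
  Job 3: p=14, C=32
Total completion time = 6 + 18 + 32 = 56

56


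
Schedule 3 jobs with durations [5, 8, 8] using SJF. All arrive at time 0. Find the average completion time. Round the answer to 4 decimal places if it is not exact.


SJF order (ascending): [5, 8, 8]
Completion times:
  Job 1: burst=5, C=5
  Job 2: burst=8, C=13
  Job 3: burst=8, C=21
Average completion = 39/3 = 13.0

13.0


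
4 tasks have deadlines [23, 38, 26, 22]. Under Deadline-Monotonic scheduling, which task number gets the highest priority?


Sort tasks by relative deadline (ascending):
  Task 4: deadline = 22
  Task 1: deadline = 23
  Task 3: deadline = 26
  Task 2: deadline = 38
Priority order (highest first): [4, 1, 3, 2]
Highest priority task = 4

4


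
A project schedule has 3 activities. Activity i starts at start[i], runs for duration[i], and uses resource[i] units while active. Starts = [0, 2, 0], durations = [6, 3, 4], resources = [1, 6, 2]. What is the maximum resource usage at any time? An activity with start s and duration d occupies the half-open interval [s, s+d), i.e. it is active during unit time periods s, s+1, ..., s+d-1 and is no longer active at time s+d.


Each activity i is active on [start_i, start_i + duration_i).
Compute total resource usage per time slot:
  t=0: active resources = [1, 2], total = 3
  t=1: active resources = [1, 2], total = 3
  t=2: active resources = [1, 6, 2], total = 9
  t=3: active resources = [1, 6, 2], total = 9
  t=4: active resources = [1, 6], total = 7
  t=5: active resources = [1], total = 1
Peak resource demand = 9

9


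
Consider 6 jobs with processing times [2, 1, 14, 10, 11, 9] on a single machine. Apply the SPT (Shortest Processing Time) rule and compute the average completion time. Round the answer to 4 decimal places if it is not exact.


Sort jobs by processing time (SPT order): [1, 2, 9, 10, 11, 14]
Compute completion times sequentially:
  Job 1: processing = 1, completes at 1
  Job 2: processing = 2, completes at 3
  Job 3: processing = 9, completes at 12
  Job 4: processing = 10, completes at 22
  Job 5: processing = 11, completes at 33
  Job 6: processing = 14, completes at 47
Sum of completion times = 118
Average completion time = 118/6 = 19.6667

19.6667


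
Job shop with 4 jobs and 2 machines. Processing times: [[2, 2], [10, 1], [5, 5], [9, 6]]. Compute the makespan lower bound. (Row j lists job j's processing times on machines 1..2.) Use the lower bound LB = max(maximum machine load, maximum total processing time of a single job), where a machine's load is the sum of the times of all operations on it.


Machine loads:
  Machine 1: 2 + 10 + 5 + 9 = 26
  Machine 2: 2 + 1 + 5 + 6 = 14
Max machine load = 26
Job totals:
  Job 1: 4
  Job 2: 11
  Job 3: 10
  Job 4: 15
Max job total = 15
Lower bound = max(26, 15) = 26

26


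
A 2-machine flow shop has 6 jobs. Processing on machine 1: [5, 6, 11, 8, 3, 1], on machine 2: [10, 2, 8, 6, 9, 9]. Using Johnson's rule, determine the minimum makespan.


Apply Johnson's rule:
  Group 1 (a <= b): [(6, 1, 9), (5, 3, 9), (1, 5, 10)]
  Group 2 (a > b): [(3, 11, 8), (4, 8, 6), (2, 6, 2)]
Optimal job order: [6, 5, 1, 3, 4, 2]
Schedule:
  Job 6: M1 done at 1, M2 done at 10
  Job 5: M1 done at 4, M2 done at 19
  Job 1: M1 done at 9, M2 done at 29
  Job 3: M1 done at 20, M2 done at 37
  Job 4: M1 done at 28, M2 done at 43
  Job 2: M1 done at 34, M2 done at 45
Makespan = 45

45


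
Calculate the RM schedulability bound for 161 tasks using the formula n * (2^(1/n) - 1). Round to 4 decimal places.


Compute 2^(1/161) = 1.0043145429
Subtract 1: 1.0043145429 - 1 = 0.0043145429
Multiply by n: 161 * 0.0043145429 = 0.6946414069
Round to 4 dp: 0.6946

0.6946


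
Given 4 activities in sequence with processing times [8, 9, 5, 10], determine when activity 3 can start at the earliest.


Activity 3 starts after activities 1 through 2 complete.
Predecessor durations: [8, 9]
ES = 8 + 9 = 17

17


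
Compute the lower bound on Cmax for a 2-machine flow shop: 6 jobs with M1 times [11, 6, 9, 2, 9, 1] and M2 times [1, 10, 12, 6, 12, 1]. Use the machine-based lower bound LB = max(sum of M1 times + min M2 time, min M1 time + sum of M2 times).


LB1 = sum(M1 times) + min(M2 times) = 38 + 1 = 39
LB2 = min(M1 times) + sum(M2 times) = 1 + 42 = 43
Lower bound = max(LB1, LB2) = max(39, 43) = 43

43
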